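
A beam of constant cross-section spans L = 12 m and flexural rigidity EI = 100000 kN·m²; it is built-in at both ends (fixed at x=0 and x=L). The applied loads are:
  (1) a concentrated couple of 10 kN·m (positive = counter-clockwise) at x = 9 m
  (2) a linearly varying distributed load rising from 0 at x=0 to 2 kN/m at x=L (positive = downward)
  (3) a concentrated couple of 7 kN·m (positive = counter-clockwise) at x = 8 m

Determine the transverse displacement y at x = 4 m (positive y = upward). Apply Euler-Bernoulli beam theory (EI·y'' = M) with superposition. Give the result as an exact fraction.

y(4) = -8801/13500000 m

Load 1 — applied couple M₀=10 kN·m at a=9 m (b=L-a=3):
  y_1 = (R_Ax³/6 - M_Ax²/2)/EI  [x≤a] with R_A=15/16, M_A=25/8 = ((15/16)·4³/6 - (25/8)·4²/2)/100000 = -3/20000 m
Load 2 — triangular load w₀=2 kN/m (0→w₀ over full span):
  y_2 = -w₀x²(L-x)²(x+2L)/(120LEI) = -2·4²·(12-4)²·(4+2·12)/(120·12·100000) = -56/140625 m
Load 3 — applied couple M₀=7 kN·m at a=8 m (b=L-a=4):
  y_3 = (R_Ax³/6 - M_Ax²/2)/EI  [x≤a] with R_A=7/9, M_A=7/3 = ((7/9)·4³/6 - (7/3)·4²/2)/100000 = -7/67500 m
Superposition: y = Σ y_i = -8801/13500000 m ≈ -0.000652 m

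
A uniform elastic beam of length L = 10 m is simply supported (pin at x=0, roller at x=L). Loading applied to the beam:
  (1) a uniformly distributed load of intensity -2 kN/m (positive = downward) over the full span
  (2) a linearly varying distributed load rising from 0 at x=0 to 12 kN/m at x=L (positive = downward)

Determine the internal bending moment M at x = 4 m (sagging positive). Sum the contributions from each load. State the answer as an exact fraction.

Load 1 — uniform load w=-2 kN/m over full span:
  M_1 = wx(L-x)/2 = (-2)·4·(10-4)/2 = -24 kN·m
Load 2 — triangular load w₀=12 kN/m (0→w₀ over full span):
  M_2 = w₀Lx/6 - w₀x³/(6L) = 12·10·4/6 - 12·4³/(6·10) = 336/5 kN·m
Superposition: M = Σ M_i = 216/5 kN·m ≈ 43.200000 kN·m

M(4) = 216/5 kN·m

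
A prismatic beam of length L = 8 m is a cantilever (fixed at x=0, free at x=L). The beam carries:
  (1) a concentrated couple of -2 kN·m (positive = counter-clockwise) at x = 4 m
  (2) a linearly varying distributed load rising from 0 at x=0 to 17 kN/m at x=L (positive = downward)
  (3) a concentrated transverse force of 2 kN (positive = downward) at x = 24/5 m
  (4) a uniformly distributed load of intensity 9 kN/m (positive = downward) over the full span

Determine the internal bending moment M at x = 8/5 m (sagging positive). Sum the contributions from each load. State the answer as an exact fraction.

Load 1 — applied couple M₀=-2 kN·m at a=4 m (b=L-a=4):
  M_1 = M₀  [x≤a] = (-2) = -2 kN·m
Load 2 — triangular load w₀=17 kN/m (0→w₀ over full span):
  M_2 = w₀Lx/2 - w₀L²/3 - w₀x³/(6L) = 17·8·(8/5)/2 - 17·8²/3 - 17·(8/5)³/(6·8) = -95744/375 kN·m
Load 3 — point force P=2 kN at a=24/5 m (b=L-a=16/5):
  M_3 = -P(a-x)  [x≤a] = -2·((24/5)-(8/5)) = -32/5 kN·m
Load 4 — uniform load w=9 kN/m over full span:
  M_4 = -w(L-x)²/2 = -9·(8-(8/5))²/2 = -4608/25 kN·m
Superposition: M = Σ M_i = -168014/375 kN·m ≈ -448.037333 kN·m

M(8/5) = -168014/375 kN·m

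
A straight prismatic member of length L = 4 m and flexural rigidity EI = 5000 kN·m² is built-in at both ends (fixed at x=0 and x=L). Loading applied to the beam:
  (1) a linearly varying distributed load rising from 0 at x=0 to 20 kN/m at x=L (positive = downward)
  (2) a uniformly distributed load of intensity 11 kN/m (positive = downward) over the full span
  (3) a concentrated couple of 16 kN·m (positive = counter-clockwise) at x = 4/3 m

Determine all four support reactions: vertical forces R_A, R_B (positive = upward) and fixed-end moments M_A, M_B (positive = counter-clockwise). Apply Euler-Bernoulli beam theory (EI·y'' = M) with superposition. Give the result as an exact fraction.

Load 1 — triangular load w₀=20 kN/m (0→w₀ over full span):
  R_A = 3w₀L/20 = 3·20·4/20 = 12 kN
  M_A = w₀L²/30 = 20·4²/30 = 32/3 kN·m
  R_B = 7w₀L/20 = 7·20·4/20 = 28 kN
  M_B = -w₀L²/20 = -20·4²/20 = -16 kN·m
Load 2 — uniform load w=11 kN/m over full span:
  R_A = wL/2 = 11·4/2 = 22 kN
  M_A = wL²/12 = 11·4²/12 = 44/3 kN·m
  R_B = wL/2 = 11·4/2 = 22 kN
  M_B = -wL²/12 = -11·4²/12 = -44/3 kN·m
Load 3 — applied couple M₀=16 kN·m at a=4/3 m (b=L-a=8/3):
  R_A = 6M₀ab/L³ = 6·16·(4/3)·(8/3)/4³ = 16/3 kN
  M_A = M₀b(2a-b)/L² = 16·(8/3)·(2·(4/3)-(8/3))/4² = 0 kN·m
  R_B = -6M₀ab/L³ = -6·16·(4/3)·(8/3)/4³ = -16/3 kN
  M_B = M₀a(2b-a)/L² = 16·(4/3)·(2·(8/3)-(4/3))/4² = 16/3 kN·m
Superposition: R_A = 118/3 kN, M_A = 76/3 kN·m, R_B = 134/3 kN, M_B = -76/3 kN·m

R_A = 118/3 kN, M_A = 76/3 kN·m, R_B = 134/3 kN, M_B = -76/3 kN·m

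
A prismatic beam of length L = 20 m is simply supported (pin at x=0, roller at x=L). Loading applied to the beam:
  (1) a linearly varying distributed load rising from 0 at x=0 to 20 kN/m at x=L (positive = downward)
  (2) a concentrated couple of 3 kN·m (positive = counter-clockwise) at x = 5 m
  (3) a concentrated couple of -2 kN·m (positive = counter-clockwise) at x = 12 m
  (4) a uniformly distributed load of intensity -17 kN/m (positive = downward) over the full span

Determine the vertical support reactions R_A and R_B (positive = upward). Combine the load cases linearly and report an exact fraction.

R_A = -6197/60 kN, R_B = -2203/60 kN

Load 1 — triangular load w₀=20 kN/m (0→w₀ over full span):
  R_A = w₀L/6 = 20·20/6 = 200/3 kN
  R_B = w₀L/3 = 20·20/3 = 400/3 kN
Load 2 — applied couple M₀=3 kN·m at a=5 m (b=L-a=15):
  R_A = M₀/L = 3/20 kN
  R_B = -M₀/L = -3/20 kN
Load 3 — applied couple M₀=-2 kN·m at a=12 m (b=L-a=8):
  R_A = M₀/L = (-2)/20 = -1/10 kN
  R_B = -M₀/L = -(-2)/20 = 1/10 kN
Load 4 — uniform load w=-17 kN/m over full span:
  R_A = wL/2 = (-17)·20/2 = -170 kN
  R_B = wL/2 = (-17)·20/2 = -170 kN
Superposition: R_A = -6197/60 kN, R_B = -2203/60 kN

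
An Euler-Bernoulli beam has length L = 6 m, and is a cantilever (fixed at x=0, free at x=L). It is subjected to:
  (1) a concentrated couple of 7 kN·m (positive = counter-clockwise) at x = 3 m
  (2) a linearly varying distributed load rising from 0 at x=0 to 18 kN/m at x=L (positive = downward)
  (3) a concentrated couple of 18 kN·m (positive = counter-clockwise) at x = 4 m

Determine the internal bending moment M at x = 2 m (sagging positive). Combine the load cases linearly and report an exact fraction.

M(2) = -87 kN·m

Load 1 — applied couple M₀=7 kN·m at a=3 m (b=L-a=3):
  M_1 = M₀  [x≤a] = 7 = 7 kN·m
Load 2 — triangular load w₀=18 kN/m (0→w₀ over full span):
  M_2 = w₀Lx/2 - w₀L²/3 - w₀x³/(6L) = 18·6·2/2 - 18·6²/3 - 18·2³/(6·6) = -112 kN·m
Load 3 — applied couple M₀=18 kN·m at a=4 m (b=L-a=2):
  M_3 = M₀  [x≤a] = 18 = 18 kN·m
Superposition: M = Σ M_i = -87 kN·m ≈ -87.000000 kN·m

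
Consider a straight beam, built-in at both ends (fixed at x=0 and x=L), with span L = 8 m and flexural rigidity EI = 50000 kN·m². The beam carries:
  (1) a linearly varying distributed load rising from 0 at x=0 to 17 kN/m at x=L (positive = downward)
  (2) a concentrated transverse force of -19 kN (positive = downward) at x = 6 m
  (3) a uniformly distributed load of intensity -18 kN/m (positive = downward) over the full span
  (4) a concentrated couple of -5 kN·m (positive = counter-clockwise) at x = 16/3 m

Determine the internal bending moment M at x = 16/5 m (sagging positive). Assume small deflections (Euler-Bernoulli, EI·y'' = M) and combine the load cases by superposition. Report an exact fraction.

M(16/5) = -28207/1000 kN·m

Load 1 — triangular load w₀=17 kN/m (0→w₀ over full span):
  M_1 = 3w₀Lx/20 - w₀L²/30 - w₀x³/(6L) = 3·17·8·(16/5)/20 - 17·8²/30 - 17·(16/5)³/(6·8) = 2176/125 kN·m
Load 2 — point force P=-19 kN at a=6 m (b=L-a=2):
  M_2 = Pb²(3a+b)x/L³ - Pab²/L²  [x≤a] = (-19)·2²·(3·6+2)·(16/5)/8³ - (-19)·6·2²/8² = -19/8 kN·m
Load 3 — uniform load w=-18 kN/m over full span:
  M_3 = wLx/2 - wL²/12 - wx²/2 = (-18)·8·(16/5)/2 - (-18)·8²/12 - (-18)·(16/5)²/2 = -1056/25 kN·m
Load 4 — applied couple M₀=-5 kN·m at a=16/3 m (b=L-a=8/3):
  M_4 = R_Ax - M_A  [x≤a] with R_A=-5/6, M_A=-5/3 = (-5/6)·(16/5) - (-5/3) = -1 kN·m
Superposition: M = Σ M_i = -28207/1000 kN·m ≈ -28.207000 kN·m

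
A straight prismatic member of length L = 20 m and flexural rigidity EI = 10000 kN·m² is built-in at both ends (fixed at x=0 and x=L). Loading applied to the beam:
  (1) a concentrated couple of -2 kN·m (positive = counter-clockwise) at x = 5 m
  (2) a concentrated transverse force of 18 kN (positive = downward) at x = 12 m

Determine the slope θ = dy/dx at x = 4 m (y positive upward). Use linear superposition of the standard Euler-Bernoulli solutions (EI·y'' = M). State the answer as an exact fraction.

θ(4) = -2811/312500 rad

Load 1 — applied couple M₀=-2 kN·m at a=5 m (b=L-a=15):
  θ_1 = (R_Ax²/2 - M_Ax)/EI  [x≤a] with R_A=-9/80, M_A=3/8 = ((-9/80)·4²/2 - (3/8)·4)/10000 = -3/12500 rad
Load 2 — point force P=18 kN at a=12 m (b=L-a=8):
  θ_2 = -Pb²x(2aL-(3a+b)x)/(2L³EI)  [x≤a] = -18·8²·4·(2·12·20-(3·12+8)·4)/(2·20³·10000) = -684/78125 rad
Superposition: θ = Σ θ_i = -2811/312500 rad ≈ -0.008995 rad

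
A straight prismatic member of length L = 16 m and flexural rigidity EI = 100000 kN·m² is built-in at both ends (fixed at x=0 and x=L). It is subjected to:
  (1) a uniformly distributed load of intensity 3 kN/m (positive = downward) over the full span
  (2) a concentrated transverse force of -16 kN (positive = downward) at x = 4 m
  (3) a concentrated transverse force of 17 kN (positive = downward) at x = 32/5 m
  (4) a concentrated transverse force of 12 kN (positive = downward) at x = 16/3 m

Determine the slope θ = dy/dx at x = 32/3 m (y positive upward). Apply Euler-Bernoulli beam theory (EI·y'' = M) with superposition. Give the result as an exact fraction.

θ(32/3) = 42136/31640625 rad

Load 1 — uniform load w=3 kN/m over full span:
  θ_1 = -wx(L-x)(L-2x)/(12EI) = -3·(32/3)·(16-(32/3))·(16-2·(32/3))/(12·100000) = 64/84375 rad
Load 2 — point force P=-16 kN at a=4 m (b=L-a=12):
  θ_2 = Pa²(L-x)(2bL-(3b+a)(L-x))/(2L³EI)  [x>a] = (-16)·4²·(16-(32/3))·(2·12·16-(3·12+4)·(16-(32/3)))/(2·16³·100000) = -8/28125 rad
Load 3 — point force P=17 kN at a=32/5 m (b=L-a=48/5):
  θ_3 = Pa²(L-x)(2bL-(3b+a)(L-x))/(2L³EI)  [x>a] = 17·(32/5)²·(16-(32/3))·(2·(48/5)·16-(3·(48/5)+(32/5))·(16-(32/3)))/(2·16³·100000) = 1904/3515625 rad
Load 4 — point force P=12 kN at a=16/3 m (b=L-a=32/3):
  θ_4 = Pa²(L-x)(2bL-(3b+a)(L-x))/(2L³EI)  [x>a] = 12·(16/3)²·(16-(32/3))·(2·(32/3)·16-(3·(32/3)+(16/3))·(16-(32/3)))/(2·16³·100000) = 16/50625 rad
Superposition: θ = Σ θ_i = 42136/31640625 rad ≈ 0.001332 rad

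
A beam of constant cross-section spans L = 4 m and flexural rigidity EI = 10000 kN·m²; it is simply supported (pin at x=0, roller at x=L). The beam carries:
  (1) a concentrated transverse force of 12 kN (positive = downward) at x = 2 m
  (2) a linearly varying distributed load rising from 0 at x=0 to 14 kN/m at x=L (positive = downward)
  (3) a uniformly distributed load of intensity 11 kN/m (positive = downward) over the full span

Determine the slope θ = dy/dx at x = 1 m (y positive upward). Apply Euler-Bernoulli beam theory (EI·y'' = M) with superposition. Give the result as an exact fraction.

θ(1) = -30289/7200000 rad

Load 1 — point force P=12 kN at a=2 m (b=L-a=2):
  θ_1 = -Pb(L²-b²-3x²)/(6LEI)  [x≤a] = -12·2·(4²-2²-3·1²)/(6·4·10000) = -9/10000 rad
Load 2 — triangular load w₀=14 kN/m (0→w₀ over full span):
  θ_2 = -w₀(7L⁴-30L²x²+15x⁴)/(360LEI) = -14·(7·4⁴-30·4²·1²+15·1⁴)/(360·4·10000) = -9289/7200000 rad
Load 3 — uniform load w=11 kN/m over full span:
  θ_3 = -w(L³-6Lx²+4x³)/(24EI) = -11·(4³-6·4·1²+4·1³)/(24·10000) = -121/60000 rad
Superposition: θ = Σ θ_i = -30289/7200000 rad ≈ -0.004207 rad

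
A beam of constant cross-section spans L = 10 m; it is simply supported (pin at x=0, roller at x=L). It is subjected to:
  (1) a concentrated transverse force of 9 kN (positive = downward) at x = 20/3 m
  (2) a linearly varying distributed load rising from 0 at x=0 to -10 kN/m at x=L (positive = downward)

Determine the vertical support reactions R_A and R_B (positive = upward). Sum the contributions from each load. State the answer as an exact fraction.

R_A = -41/3 kN, R_B = -82/3 kN

Load 1 — point force P=9 kN at a=20/3 m (b=L-a=10/3):
  R_A = Pb/L = 9·(10/3)/10 = 3 kN
  R_B = Pa/L = 9·(20/3)/10 = 6 kN
Load 2 — triangular load w₀=-10 kN/m (0→w₀ over full span):
  R_A = w₀L/6 = (-10)·10/6 = -50/3 kN
  R_B = w₀L/3 = (-10)·10/3 = -100/3 kN
Superposition: R_A = -41/3 kN, R_B = -82/3 kN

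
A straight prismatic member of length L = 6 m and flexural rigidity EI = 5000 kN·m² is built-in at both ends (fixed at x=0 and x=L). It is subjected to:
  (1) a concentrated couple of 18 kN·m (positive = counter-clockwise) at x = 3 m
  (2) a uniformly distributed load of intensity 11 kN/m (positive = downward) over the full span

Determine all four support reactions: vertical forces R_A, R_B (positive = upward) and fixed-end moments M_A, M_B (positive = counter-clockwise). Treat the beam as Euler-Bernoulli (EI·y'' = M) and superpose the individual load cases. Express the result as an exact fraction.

R_A = 75/2 kN, M_A = 75/2 kN·m, R_B = 57/2 kN, M_B = -57/2 kN·m

Load 1 — applied couple M₀=18 kN·m at a=3 m (b=L-a=3):
  R_A = 6M₀ab/L³ = 6·18·3·3/6³ = 9/2 kN
  M_A = M₀b(2a-b)/L² = 18·3·(2·3-3)/6² = 9/2 kN·m
  R_B = -6M₀ab/L³ = -6·18·3·3/6³ = -9/2 kN
  M_B = M₀a(2b-a)/L² = 18·3·(2·3-3)/6² = 9/2 kN·m
Load 2 — uniform load w=11 kN/m over full span:
  R_A = wL/2 = 11·6/2 = 33 kN
  M_A = wL²/12 = 11·6²/12 = 33 kN·m
  R_B = wL/2 = 11·6/2 = 33 kN
  M_B = -wL²/12 = -11·6²/12 = -33 kN·m
Superposition: R_A = 75/2 kN, M_A = 75/2 kN·m, R_B = 57/2 kN, M_B = -57/2 kN·m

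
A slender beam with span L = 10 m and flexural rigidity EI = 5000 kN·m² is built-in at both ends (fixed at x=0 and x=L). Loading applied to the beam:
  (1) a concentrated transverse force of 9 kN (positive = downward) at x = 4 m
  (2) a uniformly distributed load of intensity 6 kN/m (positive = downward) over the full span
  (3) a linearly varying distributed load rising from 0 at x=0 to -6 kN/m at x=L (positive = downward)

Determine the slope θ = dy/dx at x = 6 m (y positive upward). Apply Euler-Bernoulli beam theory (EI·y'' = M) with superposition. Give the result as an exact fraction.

θ(6) = 369/78125 rad

Load 1 — point force P=9 kN at a=4 m (b=L-a=6):
  θ_1 = Pa²(L-x)(2bL-(3b+a)(L-x))/(2L³EI)  [x>a] = 9·4²·(10-6)·(2·6·10-(3·6+4)·(10-6))/(2·10³·5000) = 144/78125 rad
Load 2 — uniform load w=6 kN/m over full span:
  θ_2 = -wx(L-x)(L-2x)/(12EI) = -6·6·(10-6)·(10-2·6)/(12·5000) = 3/625 rad
Load 3 — triangular load w₀=-6 kN/m (0→w₀ over full span):
  θ_3 = -w₀(2x(L-x)(L-2x)(x+2L)+x²(L-x)²)/(120LEI) = -(-6)·(2·6·(10-6)·(10-2·6)·(6+2·10)+6²·(10-6)²)/(120·10·5000) = -6/3125 rad
Superposition: θ = Σ θ_i = 369/78125 rad ≈ 0.004723 rad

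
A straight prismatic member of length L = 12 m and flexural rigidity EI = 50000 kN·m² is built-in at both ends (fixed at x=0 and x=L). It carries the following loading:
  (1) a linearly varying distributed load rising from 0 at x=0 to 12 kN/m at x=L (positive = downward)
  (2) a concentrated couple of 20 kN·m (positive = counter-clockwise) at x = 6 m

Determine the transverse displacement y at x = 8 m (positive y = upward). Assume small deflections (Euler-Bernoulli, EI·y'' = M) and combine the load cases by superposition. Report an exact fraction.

Load 1 — triangular load w₀=12 kN/m (0→w₀ over full span):
  y_1 = -w₀x²(L-x)²(x+2L)/(120LEI) = -12·8²·(12-8)²·(8+2·12)/(120·12·50000) = -256/46875 m
Load 2 — applied couple M₀=20 kN·m at a=6 m (b=L-a=6):
  y_2 = (R_Ax³/6 - M_Ax²/2 - M₀(x-a)²/2)/EI  [x>a] with R_A=5/2, M_A=5 = ((5/2)·8³/6 - 5·8²/2 - 20·(8-6)²/2)/50000 = 1/3750 m
Superposition: y = Σ y_i = -487/93750 m ≈ -0.005195 m

y(8) = -487/93750 m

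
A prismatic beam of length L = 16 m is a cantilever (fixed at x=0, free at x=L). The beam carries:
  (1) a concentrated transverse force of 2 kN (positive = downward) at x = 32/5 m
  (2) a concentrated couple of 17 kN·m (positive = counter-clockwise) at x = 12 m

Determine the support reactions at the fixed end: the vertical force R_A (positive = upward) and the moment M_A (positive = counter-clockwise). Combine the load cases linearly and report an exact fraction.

Load 1 — point force P=2 kN at a=32/5 m (b=L-a=48/5):
  R_A = P = 2 kN
  M_A = Pa = 2·(32/5) = 64/5 kN·m
Load 2 — applied couple M₀=17 kN·m at a=12 m (b=L-a=4):
  R_A = 0 kN
  M_A = -M₀ = -17 kN·m
Superposition: R_A = 2 kN, M_A = -21/5 kN·m

R_A = 2 kN, M_A = -21/5 kN·m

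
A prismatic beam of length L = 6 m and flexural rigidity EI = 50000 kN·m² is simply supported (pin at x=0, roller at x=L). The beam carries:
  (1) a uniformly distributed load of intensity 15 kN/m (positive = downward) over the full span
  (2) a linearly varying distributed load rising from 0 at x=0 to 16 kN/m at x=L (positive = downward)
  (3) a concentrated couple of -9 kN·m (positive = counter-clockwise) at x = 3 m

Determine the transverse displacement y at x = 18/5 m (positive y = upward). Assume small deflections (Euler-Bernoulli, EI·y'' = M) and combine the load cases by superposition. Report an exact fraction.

Load 1 — uniform load w=15 kN/m over full span:
  y_1 = -wx(L³-2Lx²+x³)/(24EI) = -15·(18/5)·(6³-2·6·(18/5)²+(18/5)³)/(24·50000) = -7533/1562500 m
Load 2 — triangular load w₀=16 kN/m (0→w₀ over full span):
  y_2 = -w₀x(7L⁴-10L²x²+3x⁴)/(360LEI) = -16·(18/5)·(7·6⁴-10·6²·(18/5)²+3·(18/5)⁴)/(360·6·50000) = -127872/48828125 m
Load 3 — applied couple M₀=-9 kN·m at a=3 m (b=L-a=3):
  y_3 = (M₀x³/(6L)-M₀(x-a)²/2+C₁x)/EI  [x>a] with C₁=M₀(3b²-L²)/(6L)=9/4 = ((-9)·(18/5)³/(6·6)-(-9)·((18/5)-3)²/2+(9/4)·(18/5))/50000 = -243/6250000 m
Superposition: y = Σ y_i = -5842827/781250000 m ≈ -0.007479 m

y(18/5) = -5842827/781250000 m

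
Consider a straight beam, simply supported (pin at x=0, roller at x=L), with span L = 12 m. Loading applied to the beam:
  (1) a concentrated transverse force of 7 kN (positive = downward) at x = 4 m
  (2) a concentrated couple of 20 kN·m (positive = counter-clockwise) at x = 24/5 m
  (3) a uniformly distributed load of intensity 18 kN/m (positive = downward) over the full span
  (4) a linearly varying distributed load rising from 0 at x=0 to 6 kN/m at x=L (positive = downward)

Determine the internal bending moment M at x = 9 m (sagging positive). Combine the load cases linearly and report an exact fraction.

M(9) = 1169/4 kN·m

Load 1 — point force P=7 kN at a=4 m (b=L-a=8):
  M_1 = Pa(L-x)/L  [x>a] = 7·4·(12-9)/12 = 7 kN·m
Load 2 — applied couple M₀=20 kN·m at a=24/5 m (b=L-a=36/5):
  M_2 = M₀x/L - M₀  [x>a] = 20·9/12 - 20 = -5 kN·m
Load 3 — uniform load w=18 kN/m over full span:
  M_3 = wx(L-x)/2 = 18·9·(12-9)/2 = 243 kN·m
Load 4 — triangular load w₀=6 kN/m (0→w₀ over full span):
  M_4 = w₀Lx/6 - w₀x³/(6L) = 6·12·9/6 - 6·9³/(6·12) = 189/4 kN·m
Superposition: M = Σ M_i = 1169/4 kN·m ≈ 292.250000 kN·m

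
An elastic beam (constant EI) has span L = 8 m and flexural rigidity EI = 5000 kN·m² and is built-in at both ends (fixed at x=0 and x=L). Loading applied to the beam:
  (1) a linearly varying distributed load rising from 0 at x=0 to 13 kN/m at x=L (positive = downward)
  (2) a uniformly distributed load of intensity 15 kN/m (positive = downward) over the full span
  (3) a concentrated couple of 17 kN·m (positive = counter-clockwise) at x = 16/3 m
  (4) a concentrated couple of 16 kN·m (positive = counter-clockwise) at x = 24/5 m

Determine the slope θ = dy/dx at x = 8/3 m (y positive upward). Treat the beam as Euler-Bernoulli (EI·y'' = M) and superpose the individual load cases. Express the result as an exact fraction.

θ(8/3) = -59057/3796875 rad

Load 1 — triangular load w₀=13 kN/m (0→w₀ over full span):
  θ_1 = -w₀(2x(L-x)(L-2x)(x+2L)+x²(L-x)²)/(120LEI) = -13·(2·(8/3)·(8-(8/3))·(8-2·(8/3))·((8/3)+2·8)+(8/3)²·(8-(8/3))²)/(120·8·5000) = -3328/759375 rad
Load 2 — uniform load w=15 kN/m over full span:
  θ_2 = -wx(L-x)(L-2x)/(12EI) = -15·(8/3)·(8-(8/3))·(8-2·(8/3))/(12·5000) = -32/3375 rad
Load 3 — applied couple M₀=17 kN·m at a=16/3 m (b=L-a=8/3):
  θ_3 = (R_Ax²/2 - M_Ax)/EI  [x≤a] with R_A=17/6, M_A=17/3 = ((17/6)·(8/3)²/2 - (17/3)·(8/3))/5000 = -17/16875 rad
Load 4 — applied couple M₀=16 kN·m at a=24/5 m (b=L-a=16/5):
  θ_4 = (R_Ax²/2 - M_Ax)/EI  [x≤a] with R_A=72/25, M_A=128/25 = ((72/25)·(8/3)²/2 - (128/25)·(8/3))/5000 = -32/46875 rad
Superposition: θ = Σ θ_i = -59057/3796875 rad ≈ -0.015554 rad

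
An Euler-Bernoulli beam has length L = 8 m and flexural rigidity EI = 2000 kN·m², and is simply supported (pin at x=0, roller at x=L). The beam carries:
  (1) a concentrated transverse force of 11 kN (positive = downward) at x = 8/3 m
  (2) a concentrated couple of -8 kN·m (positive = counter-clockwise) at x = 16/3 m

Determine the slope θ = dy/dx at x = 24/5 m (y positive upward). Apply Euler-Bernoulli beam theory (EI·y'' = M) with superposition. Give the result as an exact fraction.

Load 1 — point force P=11 kN at a=8/3 m (b=L-a=16/3):
  θ_1 = -Pa(2L²-6Lx+3x²+a²)/(6LEI)  [x>a] = -11·(8/3)·(2·8²-6·8·(24/5)+3·(24/5)²+(8/3)²)/(6·8·2000) = 2024/253125 rad
Load 2 — applied couple M₀=-8 kN·m at a=16/3 m (b=L-a=8/3):
  θ_2 = (M₀x²/(2L)+C₁)/EI  [x≤a] with C₁=M₀(3b²-L²)/(6L)=64/9 = ((-8)·(24/5)²/(2·8)+(64/9))/2000 = -62/28125 rad
Superposition: θ = Σ θ_i = 1466/253125 rad ≈ 0.005792 rad

θ(24/5) = 1466/253125 rad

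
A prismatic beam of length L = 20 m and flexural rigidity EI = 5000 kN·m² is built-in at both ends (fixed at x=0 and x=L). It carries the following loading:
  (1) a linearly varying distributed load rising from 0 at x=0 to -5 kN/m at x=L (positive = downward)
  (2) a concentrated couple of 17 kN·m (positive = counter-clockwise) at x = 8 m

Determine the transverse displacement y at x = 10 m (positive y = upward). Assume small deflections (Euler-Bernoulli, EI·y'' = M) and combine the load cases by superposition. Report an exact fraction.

y(10) = 3329/15000 m

Load 1 — triangular load w₀=-5 kN/m (0→w₀ over full span):
  y_1 = -w₀x²(L-x)²(x+2L)/(120LEI) = -(-5)·10²·(20-10)²·(10+2·20)/(120·20·5000) = 5/24 m
Load 2 — applied couple M₀=17 kN·m at a=8 m (b=L-a=12):
  y_2 = (R_Ax³/6 - M_Ax²/2 - M₀(x-a)²/2)/EI  [x>a] with R_A=153/125, M_A=51/25 = ((153/125)·10³/6 - (51/25)·10²/2 - 17·(10-8)²/2)/5000 = 17/1250 m
Superposition: y = Σ y_i = 3329/15000 m ≈ 0.221933 m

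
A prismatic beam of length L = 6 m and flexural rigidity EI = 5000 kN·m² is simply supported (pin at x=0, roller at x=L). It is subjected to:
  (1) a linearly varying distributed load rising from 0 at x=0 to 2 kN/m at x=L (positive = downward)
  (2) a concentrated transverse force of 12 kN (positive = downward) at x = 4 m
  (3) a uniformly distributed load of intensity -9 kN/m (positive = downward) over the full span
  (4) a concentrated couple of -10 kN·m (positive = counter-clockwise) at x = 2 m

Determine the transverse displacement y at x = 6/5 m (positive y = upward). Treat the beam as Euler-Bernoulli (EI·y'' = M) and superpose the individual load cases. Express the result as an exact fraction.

y(6/5) = 101099/9765625 m

Load 1 — triangular load w₀=2 kN/m (0→w₀ over full span):
  y_1 = -w₀x(7L⁴-10L²x²+3x⁴)/(360LEI) = -2·(6/5)·(7·6⁴-10·6²·(6/5)²+3·(6/5)⁴)/(360·6·5000) = -18576/9765625 m
Load 2 — point force P=12 kN at a=4 m (b=L-a=2):
  y_2 = -Pbx(L²-b²-x²)/(6LEI)  [x≤a] = -12·2·(6/5)·(6²-2²-(6/5)²)/(6·6·5000) = -382/78125 m
Load 3 — uniform load w=-9 kN/m over full span:
  y_3 = -wx(L³-2Lx²+x³)/(24EI) = -(-9)·(6/5)·(6³-2·6·(6/5)²+(6/5)³)/(24·5000) = 7047/390625 m
Load 4 — applied couple M₀=-10 kN·m at a=2 m (b=L-a=4):
  y_4 = (M₀x³/(6L)+C₁x)/EI  [x≤a] with C₁=M₀(3b²-L²)/(6L)=-10/3 = ((-10)·(6/5)³/(6·6)+(-10/3)·(6/5))/5000 = -14/15625 m
Superposition: y = Σ y_i = 101099/9765625 m ≈ 0.010353 m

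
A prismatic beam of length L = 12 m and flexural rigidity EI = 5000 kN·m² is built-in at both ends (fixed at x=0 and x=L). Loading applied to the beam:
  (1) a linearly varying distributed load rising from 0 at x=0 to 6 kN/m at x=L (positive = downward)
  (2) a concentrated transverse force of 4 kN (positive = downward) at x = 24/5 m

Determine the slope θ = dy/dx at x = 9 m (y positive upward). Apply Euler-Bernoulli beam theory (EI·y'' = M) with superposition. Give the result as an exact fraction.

θ(9) = 98001/10000000 rad

Load 1 — triangular load w₀=6 kN/m (0→w₀ over full span):
  θ_1 = -w₀(2x(L-x)(L-2x)(x+2L)+x²(L-x)²)/(120LEI) = -6·(2·9·(12-9)·(12-2·9)·(9+2·12)+9²·(12-9)²)/(120·12·5000) = 3321/400000 rad
Load 2 — point force P=4 kN at a=24/5 m (b=L-a=36/5):
  θ_2 = Pa²(L-x)(2bL-(3b+a)(L-x))/(2L³EI)  [x>a] = 4·(24/5)²·(12-9)·(2·(36/5)·12-(3·(36/5)+(24/5))·(12-9))/(2·12³·5000) = 117/78125 rad
Superposition: θ = Σ θ_i = 98001/10000000 rad ≈ 0.009800 rad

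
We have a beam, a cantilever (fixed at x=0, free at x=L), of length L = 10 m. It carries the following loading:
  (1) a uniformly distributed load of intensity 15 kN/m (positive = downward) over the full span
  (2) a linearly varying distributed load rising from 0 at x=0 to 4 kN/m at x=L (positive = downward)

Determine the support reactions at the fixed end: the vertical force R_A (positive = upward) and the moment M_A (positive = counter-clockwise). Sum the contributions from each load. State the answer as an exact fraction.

Load 1 — uniform load w=15 kN/m over full span:
  R_A = wL = 15·10 = 150 kN
  M_A = wL²/2 = 15·10²/2 = 750 kN·m
Load 2 — triangular load w₀=4 kN/m (0→w₀ over full span):
  R_A = w₀L/2 = 4·10/2 = 20 kN
  M_A = w₀L²/3 = 4·10²/3 = 400/3 kN·m
Superposition: R_A = 170 kN, M_A = 2650/3 kN·m

R_A = 170 kN, M_A = 2650/3 kN·m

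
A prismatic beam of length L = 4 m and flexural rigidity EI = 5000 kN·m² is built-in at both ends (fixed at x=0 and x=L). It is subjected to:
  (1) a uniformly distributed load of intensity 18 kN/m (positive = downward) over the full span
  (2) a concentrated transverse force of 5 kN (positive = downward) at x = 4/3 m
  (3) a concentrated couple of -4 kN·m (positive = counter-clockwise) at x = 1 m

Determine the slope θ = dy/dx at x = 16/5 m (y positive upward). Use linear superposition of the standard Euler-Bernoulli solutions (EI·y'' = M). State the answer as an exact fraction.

Load 1 — uniform load w=18 kN/m over full span:
  θ_1 = -wx(L-x)(L-2x)/(12EI) = -18·(16/5)·(4-(16/5))·(4-2·(16/5))/(12·5000) = 144/78125 rad
Load 2 — point force P=5 kN at a=4/3 m (b=L-a=8/3):
  θ_2 = Pa²(L-x)(2bL-(3b+a)(L-x))/(2L³EI)  [x>a] = 5·(4/3)²·(4-(16/5))·(2·(8/3)·4-(3·(8/3)+(4/3))·(4-(16/5)))/(2·4³·5000) = 13/84375 rad
Load 3 — applied couple M₀=-4 kN·m at a=1 m (b=L-a=3):
  θ_3 = (R_Ax²/2 - M_Ax - M₀(x-a))/EI  [x>a] with R_A=-9/8, M_A=3/4 = ((-9/8)·(16/5)²/2 - (3/4)·(16/5) - (-4)·((16/5)-1))/5000 = 2/15625 rad
Superposition: θ = Σ θ_i = 4483/2109375 rad ≈ 0.002125 rad

θ(16/5) = 4483/2109375 rad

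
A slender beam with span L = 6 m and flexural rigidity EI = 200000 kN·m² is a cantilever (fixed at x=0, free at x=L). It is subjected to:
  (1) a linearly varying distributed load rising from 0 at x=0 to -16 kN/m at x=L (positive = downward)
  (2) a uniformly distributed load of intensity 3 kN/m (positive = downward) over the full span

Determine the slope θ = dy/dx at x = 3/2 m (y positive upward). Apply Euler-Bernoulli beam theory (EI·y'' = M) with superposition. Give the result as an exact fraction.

Load 1 — triangular load w₀=-16 kN/m (0→w₀ over full span):
  θ_1 = (w₀Lx²/4-w₀L²x/3-w₀x⁴/(24L))/EI = ((-16)·6·(3/2)²/4-(-16)·6²·(3/2)/3-(-16)·(3/2)⁴/(24·6))/200000 = 3753/3200000 rad
Load 2 — uniform load w=3 kN/m over full span:
  θ_2 = -wx(x²-3Lx+3L²)/(6EI) = -3·(3/2)·((3/2)²-3·6·(3/2)+3·6²)/(6·200000) = -999/3200000 rad
Superposition: θ = Σ θ_i = 1377/1600000 rad ≈ 0.000861 rad

θ(3/2) = 1377/1600000 rad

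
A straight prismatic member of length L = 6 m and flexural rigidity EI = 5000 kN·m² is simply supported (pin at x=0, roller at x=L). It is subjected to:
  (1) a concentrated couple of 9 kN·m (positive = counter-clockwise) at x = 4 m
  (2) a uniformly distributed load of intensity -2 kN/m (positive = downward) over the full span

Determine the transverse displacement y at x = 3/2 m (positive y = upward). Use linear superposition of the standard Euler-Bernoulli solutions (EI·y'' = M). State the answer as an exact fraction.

Load 1 — applied couple M₀=9 kN·m at a=4 m (b=L-a=2):
  y_1 = (M₀x³/(6L)+C₁x)/EI  [x≤a] with C₁=M₀(3b²-L²)/(6L)=-6 = (9·(3/2)³/(6·6)+(-6)·(3/2))/5000 = -261/160000 m
Load 2 — uniform load w=-2 kN/m over full span:
  y_2 = -wx(L³-2Lx²+x³)/(24EI) = -(-2)·(3/2)·(6³-2·6·(3/2)²+(3/2)³)/(24·5000) = 1539/320000 m
Superposition: y = Σ y_i = 1017/320000 m ≈ 0.003178 m

y(3/2) = 1017/320000 m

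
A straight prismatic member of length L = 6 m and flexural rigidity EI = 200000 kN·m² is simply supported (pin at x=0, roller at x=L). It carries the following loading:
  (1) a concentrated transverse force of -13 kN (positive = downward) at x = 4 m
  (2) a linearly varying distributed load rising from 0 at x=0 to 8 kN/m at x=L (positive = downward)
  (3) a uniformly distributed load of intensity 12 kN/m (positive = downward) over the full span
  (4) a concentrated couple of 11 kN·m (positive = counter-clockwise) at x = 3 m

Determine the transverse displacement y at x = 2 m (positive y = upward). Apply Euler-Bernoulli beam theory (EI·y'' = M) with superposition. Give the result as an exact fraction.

y(2) = -391/400000 m

Load 1 — point force P=-13 kN at a=4 m (b=L-a=2):
  y_1 = -Pbx(L²-b²-x²)/(6LEI)  [x≤a] = -(-13)·2·2·(6²-2²-2²)/(6·6·200000) = 91/450000 m
Load 2 — triangular load w₀=8 kN/m (0→w₀ over full span):
  y_2 = -w₀x(7L⁴-10L²x²+3x⁴)/(360LEI) = -8·2·(7·6⁴-10·6²·2²+3·2⁴)/(360·6·200000) = -8/28125 m
Load 3 — uniform load w=12 kN/m over full span:
  y_3 = -wx(L³-2Lx²+x³)/(24EI) = -12·2·(6³-2·6·2²+2³)/(24·200000) = -11/12500 m
Load 4 — applied couple M₀=11 kN·m at a=3 m (b=L-a=3):
  y_4 = (M₀x³/(6L)+C₁x)/EI  [x≤a] with C₁=M₀(3b²-L²)/(6L)=-11/4 = (11·2³/(6·6)+(-11/4)·2)/200000 = -11/720000 m
Superposition: y = Σ y_i = -391/400000 m ≈ -0.000978 m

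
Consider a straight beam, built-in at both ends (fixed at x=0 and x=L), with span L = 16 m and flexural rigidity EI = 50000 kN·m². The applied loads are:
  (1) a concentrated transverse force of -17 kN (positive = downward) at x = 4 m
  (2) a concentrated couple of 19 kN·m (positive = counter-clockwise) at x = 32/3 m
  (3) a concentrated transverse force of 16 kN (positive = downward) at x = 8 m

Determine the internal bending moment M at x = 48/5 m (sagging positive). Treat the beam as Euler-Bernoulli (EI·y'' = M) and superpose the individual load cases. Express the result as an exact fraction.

M(48/5) = 1429/60 kN·m

Load 1 — point force P=-17 kN at a=4 m (b=L-a=12):
  M_1 = Pa²(a+3b)(L-x)/L³ - Pa²b/L²  [x>a] = (-17)·4²·(4+3·12)·(16-(48/5))/16³ - (-17)·4²·12/16² = -17/4 kN·m
Load 2 — applied couple M₀=19 kN·m at a=32/3 m (b=L-a=16/3):
  M_2 = R_Ax - M_A  [x≤a] with R_A=19/12, M_A=19/3 = (19/12)·(48/5) - (19/3) = 133/15 kN·m
Load 3 — point force P=16 kN at a=8 m (b=L-a=8):
  M_3 = Pa²(a+3b)(L-x)/L³ - Pa²b/L²  [x>a] = 16·8²·(8+3·8)·(16-(48/5))/16³ - 16·8²·8/16² = 96/5 kN·m
Superposition: M = Σ M_i = 1429/60 kN·m ≈ 23.816667 kN·m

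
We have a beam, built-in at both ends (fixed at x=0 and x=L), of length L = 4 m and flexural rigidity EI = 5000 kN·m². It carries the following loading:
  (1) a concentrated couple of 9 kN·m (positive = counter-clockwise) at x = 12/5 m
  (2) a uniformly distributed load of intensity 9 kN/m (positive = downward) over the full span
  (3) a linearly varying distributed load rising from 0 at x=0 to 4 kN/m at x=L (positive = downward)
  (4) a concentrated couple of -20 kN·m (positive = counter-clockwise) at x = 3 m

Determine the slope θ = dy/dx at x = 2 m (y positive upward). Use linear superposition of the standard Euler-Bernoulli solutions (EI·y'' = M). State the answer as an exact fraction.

θ(2) = 551/1500000 rad

Load 1 — applied couple M₀=9 kN·m at a=12/5 m (b=L-a=8/5):
  θ_1 = (R_Ax²/2 - M_Ax)/EI  [x≤a] with R_A=81/25, M_A=72/25 = ((81/25)·2²/2 - (72/25)·2)/5000 = 9/62500 rad
Load 2 — uniform load w=9 kN/m over full span:
  θ_2 = -wx(L-x)(L-2x)/(12EI) = -9·2·(4-2)·(4-2·2)/(12·5000) = 0 rad
Load 3 — triangular load w₀=4 kN/m (0→w₀ over full span):
  θ_3 = -w₀(2x(L-x)(L-2x)(x+2L)+x²(L-x)²)/(120LEI) = -4·(2·2·(4-2)·(4-2·2)·(2+2·4)+2²·(4-2)²)/(120·4·5000) = -1/37500 rad
Load 4 — applied couple M₀=-20 kN·m at a=3 m (b=L-a=1):
  θ_4 = (R_Ax²/2 - M_Ax)/EI  [x≤a] with R_A=-45/8, M_A=-25/4 = ((-45/8)·2²/2 - (-25/4)·2)/5000 = 1/4000 rad
Superposition: θ = Σ θ_i = 551/1500000 rad ≈ 0.000367 rad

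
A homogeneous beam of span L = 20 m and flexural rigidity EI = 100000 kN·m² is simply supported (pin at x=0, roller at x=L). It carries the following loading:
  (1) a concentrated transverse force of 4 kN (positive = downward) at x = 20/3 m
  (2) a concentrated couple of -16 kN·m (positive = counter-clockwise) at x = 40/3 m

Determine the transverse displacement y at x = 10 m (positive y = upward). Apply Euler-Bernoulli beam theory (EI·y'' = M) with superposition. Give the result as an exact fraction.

Load 1 — point force P=4 kN at a=20/3 m (b=L-a=40/3):
  y_1 = -Pa(L-x)(2Lx-a²-x²)/(6LEI)  [x>a] = -4·(20/3)·(20-10)·(2·20·10-(20/3)²-10²)/(6·20·100000) = -23/4050 m
Load 2 — applied couple M₀=-16 kN·m at a=40/3 m (b=L-a=20/3):
  y_2 = (M₀x³/(6L)+C₁x)/EI  [x≤a] with C₁=M₀(3b²-L²)/(6L)=320/9 = ((-16)·10³/(6·20)+(320/9)·10)/100000 = 1/450 m
Superposition: y = Σ y_i = -7/2025 m ≈ -0.003457 m

y(10) = -7/2025 m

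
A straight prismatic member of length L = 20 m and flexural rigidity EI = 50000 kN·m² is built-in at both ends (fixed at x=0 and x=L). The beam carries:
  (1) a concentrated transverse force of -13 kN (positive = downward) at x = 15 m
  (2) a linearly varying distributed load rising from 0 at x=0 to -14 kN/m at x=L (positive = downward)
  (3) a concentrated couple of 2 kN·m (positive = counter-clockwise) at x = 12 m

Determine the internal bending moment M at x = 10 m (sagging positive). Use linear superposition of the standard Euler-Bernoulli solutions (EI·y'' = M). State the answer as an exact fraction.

M(10) = -14879/120 kN·m

Load 1 — point force P=-13 kN at a=15 m (b=L-a=5):
  M_1 = Pb²(3a+b)x/L³ - Pab²/L²  [x≤a] = (-13)·5²·(3·15+5)·10/20³ - (-13)·15·5²/20² = -65/8 kN·m
Load 2 — triangular load w₀=-14 kN/m (0→w₀ over full span):
  M_2 = 3w₀Lx/20 - w₀L²/30 - w₀x³/(6L) = 3·(-14)·20·10/20 - (-14)·20²/30 - (-14)·10³/(6·20) = -350/3 kN·m
Load 3 — applied couple M₀=2 kN·m at a=12 m (b=L-a=8):
  M_3 = R_Ax - M_A  [x≤a] with R_A=18/125, M_A=16/25 = (18/125)·10 - (16/25) = 4/5 kN·m
Superposition: M = Σ M_i = -14879/120 kN·m ≈ -123.991667 kN·m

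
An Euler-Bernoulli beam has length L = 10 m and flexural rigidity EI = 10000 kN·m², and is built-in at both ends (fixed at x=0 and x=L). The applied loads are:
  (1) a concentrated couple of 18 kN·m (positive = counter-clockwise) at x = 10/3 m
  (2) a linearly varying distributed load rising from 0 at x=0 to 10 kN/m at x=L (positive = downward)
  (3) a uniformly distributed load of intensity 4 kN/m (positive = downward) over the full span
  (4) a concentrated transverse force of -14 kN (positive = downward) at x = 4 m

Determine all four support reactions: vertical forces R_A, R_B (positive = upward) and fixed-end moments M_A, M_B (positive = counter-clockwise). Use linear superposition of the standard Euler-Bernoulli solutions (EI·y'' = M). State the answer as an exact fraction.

R_A = 3541/125 kN, M_A = 3488/75 kN·m, R_B = 5959/125 kN, M_B = -4792/75 kN·m

Load 1 — applied couple M₀=18 kN·m at a=10/3 m (b=L-a=20/3):
  R_A = 6M₀ab/L³ = 6·18·(10/3)·(20/3)/10³ = 12/5 kN
  M_A = M₀b(2a-b)/L² = 18·(20/3)·(2·(10/3)-(20/3))/10² = 0 kN·m
  R_B = -6M₀ab/L³ = -6·18·(10/3)·(20/3)/10³ = -12/5 kN
  M_B = M₀a(2b-a)/L² = 18·(10/3)·(2·(20/3)-(10/3))/10² = 6 kN·m
Load 2 — triangular load w₀=10 kN/m (0→w₀ over full span):
  R_A = 3w₀L/20 = 3·10·10/20 = 15 kN
  M_A = w₀L²/30 = 10·10²/30 = 100/3 kN·m
  R_B = 7w₀L/20 = 7·10·10/20 = 35 kN
  M_B = -w₀L²/20 = -10·10²/20 = -50 kN·m
Load 3 — uniform load w=4 kN/m over full span:
  R_A = wL/2 = 4·10/2 = 20 kN
  M_A = wL²/12 = 4·10²/12 = 100/3 kN·m
  R_B = wL/2 = 4·10/2 = 20 kN
  M_B = -wL²/12 = -4·10²/12 = -100/3 kN·m
Load 4 — point force P=-14 kN at a=4 m (b=L-a=6):
  R_A = Pb²(3a+b)/L³ = (-14)·6²·(3·4+6)/10³ = -1134/125 kN
  M_A = Pab²/L² = (-14)·4·6²/10² = -504/25 kN·m
  R_B = Pa²(a+3b)/L³ = (-14)·4²·(4+3·6)/10³ = -616/125 kN
  M_B = -Pa²b/L² = -(-14)·4²·6/10² = 336/25 kN·m
Superposition: R_A = 3541/125 kN, M_A = 3488/75 kN·m, R_B = 5959/125 kN, M_B = -4792/75 kN·m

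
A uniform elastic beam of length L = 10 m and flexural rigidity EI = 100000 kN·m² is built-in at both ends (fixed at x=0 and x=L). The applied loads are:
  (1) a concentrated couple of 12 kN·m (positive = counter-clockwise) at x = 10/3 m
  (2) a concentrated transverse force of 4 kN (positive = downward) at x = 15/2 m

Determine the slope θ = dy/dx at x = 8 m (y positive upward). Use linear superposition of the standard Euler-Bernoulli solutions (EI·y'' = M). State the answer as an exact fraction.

Load 1 — applied couple M₀=12 kN·m at a=10/3 m (b=L-a=20/3):
  θ_1 = (R_Ax²/2 - M_Ax - M₀(x-a))/EI  [x>a] with R_A=8/5, M_A=0 = ((8/5)·8²/2 - 0·8 - 12·(8-(10/3)))/100000 = -3/62500 rad
Load 2 — point force P=4 kN at a=15/2 m (b=L-a=5/2):
  θ_2 = Pa²(L-x)(2bL-(3b+a)(L-x))/(2L³EI)  [x>a] = 4·(15/2)²·(10-8)·(2·(5/2)·10-(3·(5/2)+(15/2))·(10-8))/(2·10³·100000) = 9/200000 rad
Superposition: θ = Σ θ_i = -3/1000000 rad ≈ -0.000003 rad

θ(8) = -3/1000000 rad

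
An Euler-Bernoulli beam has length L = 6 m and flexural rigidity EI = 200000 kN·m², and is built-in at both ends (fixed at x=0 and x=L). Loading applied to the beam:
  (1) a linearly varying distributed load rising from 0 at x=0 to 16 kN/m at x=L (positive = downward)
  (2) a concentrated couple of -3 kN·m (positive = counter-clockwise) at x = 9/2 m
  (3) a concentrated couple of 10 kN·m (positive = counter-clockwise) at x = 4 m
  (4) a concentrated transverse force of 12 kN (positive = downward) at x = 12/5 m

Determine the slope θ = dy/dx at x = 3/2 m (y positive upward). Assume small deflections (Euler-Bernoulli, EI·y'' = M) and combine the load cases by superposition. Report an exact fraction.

θ(3/2) = -347089/3200000000 rad

Load 1 — triangular load w₀=16 kN/m (0→w₀ over full span):
  θ_1 = -w₀(2x(L-x)(L-2x)(x+2L)+x²(L-x)²)/(120LEI) = -16·(2·(3/2)·(6-(3/2))·(6-2·(3/2))·((3/2)+2·6)+(3/2)²·(6-(3/2))²)/(120·6·200000) = -1053/16000000 rad
Load 2 — applied couple M₀=-3 kN·m at a=9/2 m (b=L-a=3/2):
  θ_2 = (R_Ax²/2 - M_Ax)/EI  [x≤a] with R_A=-9/16, M_A=-15/16 = ((-9/16)·(3/2)²/2 - (-15/16)·(3/2))/200000 = 99/25600000 rad
Load 3 — applied couple M₀=10 kN·m at a=4 m (b=L-a=2):
  θ_3 = (R_Ax²/2 - M_Ax)/EI  [x≤a] with R_A=20/9, M_A=10/3 = ((20/9)·(3/2)²/2 - (10/3)·(3/2))/200000 = -1/80000 rad
Load 4 — point force P=12 kN at a=12/5 m (b=L-a=18/5):
  θ_4 = -Pb²x(2aL-(3a+b)x)/(2L³EI)  [x≤a] = -12·(18/5)²·(3/2)·(2·(12/5)·6-(3·(12/5)+(18/5))·(3/2))/(2·6³·200000) = -1701/50000000 rad
Superposition: θ = Σ θ_i = -347089/3200000000 rad ≈ -0.000108 rad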